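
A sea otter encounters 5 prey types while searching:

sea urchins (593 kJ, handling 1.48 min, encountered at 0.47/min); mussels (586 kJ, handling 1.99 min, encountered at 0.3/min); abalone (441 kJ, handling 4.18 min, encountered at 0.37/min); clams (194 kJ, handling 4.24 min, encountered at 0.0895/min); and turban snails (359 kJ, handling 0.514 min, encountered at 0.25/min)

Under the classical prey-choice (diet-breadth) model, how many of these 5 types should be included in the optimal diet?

Rank by E/h (kJ/min): turban snails 698, sea urchins 401, mussels 294, abalone 106, clams 45.8. Include each in turn until the next type's E/h falls below the running intake rate.
Rate on top 1: 79.53. sea urchins: 401 > 79.53 → include.
Rate on top 2: 202. mussels: 294 > 202 → include.
Rate on top 3: 224.8. abalone: 106 < 224.8 → exclude; stop.
Optimal diet: turban snails, sea urchins, mussels — 3 of 5 types.

3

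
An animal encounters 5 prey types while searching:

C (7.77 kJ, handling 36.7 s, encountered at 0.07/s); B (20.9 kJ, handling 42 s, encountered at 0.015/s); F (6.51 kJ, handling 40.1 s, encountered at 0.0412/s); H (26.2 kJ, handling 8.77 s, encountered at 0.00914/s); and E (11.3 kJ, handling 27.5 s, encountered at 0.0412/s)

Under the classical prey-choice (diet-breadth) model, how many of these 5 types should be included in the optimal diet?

Profitabilities (E/h, kJ/s): H 2.99, B 0.498, E 0.411, C 0.212, F 0.162. Add prey in this order while the next type's profitability exceeds the intake rate on those already taken.
Rate on top 1: 0.2217. B: 0.498 > 0.2217 → include.
Rate on top 2: 0.3233. E: 0.411 > 0.3233 → include.
Rate on top 3: 0.3582. C: 0.212 < 0.3582 → exclude; stop.
Optimal diet: H, B, E — 3 of 5 types.

3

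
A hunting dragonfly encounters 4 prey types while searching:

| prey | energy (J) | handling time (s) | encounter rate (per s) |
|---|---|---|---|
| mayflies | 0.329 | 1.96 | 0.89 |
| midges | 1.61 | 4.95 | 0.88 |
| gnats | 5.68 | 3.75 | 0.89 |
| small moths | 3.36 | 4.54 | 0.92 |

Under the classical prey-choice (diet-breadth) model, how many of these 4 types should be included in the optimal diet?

Profitabilities (E/h, J/s): gnats 1.51, small moths 0.74, midges 0.325, mayflies 0.168. Add prey in this order while the next type's profitability exceeds the intake rate on those already taken.
Rate on top 1: 1.165. small moths: 0.74 < 1.165 → exclude; stop.
Optimal diet: gnats — 1 of 4 types.

1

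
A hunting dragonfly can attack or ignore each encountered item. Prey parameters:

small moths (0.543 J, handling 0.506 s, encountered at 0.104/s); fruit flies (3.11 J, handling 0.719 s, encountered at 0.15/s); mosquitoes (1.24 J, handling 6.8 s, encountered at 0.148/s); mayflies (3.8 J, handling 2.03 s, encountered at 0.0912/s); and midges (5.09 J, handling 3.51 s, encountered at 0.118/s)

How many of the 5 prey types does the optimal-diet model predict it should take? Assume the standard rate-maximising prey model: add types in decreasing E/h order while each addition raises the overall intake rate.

4

Rank by E/h (J/s): fruit flies 4.33, mayflies 1.87, midges 1.45, small moths 1.07, mosquitoes 0.182. Include each in turn until the next type's E/h falls below the running intake rate.
Rate on top 1: 0.4211. mayflies: 1.87 > 0.4211 → include.
Rate on top 2: 0.6288. midges: 1.45 > 0.6288 → include.
Rate on top 3: 0.8281. small moths: 1.07 > 0.8281 → include.
Rate on top 4: 0.8354. mosquitoes: 0.182 < 0.8354 → exclude; stop.
Optimal diet: fruit flies, mayflies, midges, small moths — 4 of 5 types.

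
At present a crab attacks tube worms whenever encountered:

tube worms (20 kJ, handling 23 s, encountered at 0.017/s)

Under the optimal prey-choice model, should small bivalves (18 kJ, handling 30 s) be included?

Current rate: (0.017×20)/(1 + 0.017×23) = 0.2444 kJ/s.
Profitability of small bivalves: 18/30 = 0.6 kJ/s.
0.6 > 0.2444, so adding small bivalves raises the average — include it.

Yes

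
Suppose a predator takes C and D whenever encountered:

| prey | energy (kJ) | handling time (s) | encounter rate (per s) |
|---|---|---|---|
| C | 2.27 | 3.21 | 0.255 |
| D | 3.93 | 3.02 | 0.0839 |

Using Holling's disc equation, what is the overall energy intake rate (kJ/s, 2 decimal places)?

R = (0.255×2.27 + 0.0839×3.93) / (1 + 0.255×3.21 + 0.0839×3.02) = 0.9086/2.072 = 0.4385 kJ/s.

0.44 kJ/s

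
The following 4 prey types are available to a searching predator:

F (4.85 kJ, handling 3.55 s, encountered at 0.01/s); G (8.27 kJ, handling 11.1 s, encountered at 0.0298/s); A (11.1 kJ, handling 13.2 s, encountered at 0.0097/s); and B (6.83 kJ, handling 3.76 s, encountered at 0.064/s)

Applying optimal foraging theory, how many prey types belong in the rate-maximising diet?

Rank by E/h (kJ/s): B 1.82, F 1.37, A 0.841, G 0.745. Include each in turn until the next type's E/h falls below the running intake rate.
Rate on top 1: 0.3523. F: 1.37 > 0.3523 → include.
Rate on top 2: 0.3805. A: 0.841 > 0.3805 → include.
Rate on top 3: 0.4225. G: 0.745 > 0.4225 → include.
Optimal diet: B, F, A, G — 4 of 4 types.

4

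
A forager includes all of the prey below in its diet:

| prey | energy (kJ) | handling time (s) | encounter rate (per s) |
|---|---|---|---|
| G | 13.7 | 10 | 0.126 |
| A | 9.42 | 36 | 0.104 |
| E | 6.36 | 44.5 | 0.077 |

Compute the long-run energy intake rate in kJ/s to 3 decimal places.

R = (0.126×13.7 + 0.104×9.42 + 0.077×6.36) / (1 + 0.126×10 + 0.104×36 + 0.077×44.5) = 3.196/9.431 = 0.3389 kJ/s.

0.339 kJ/s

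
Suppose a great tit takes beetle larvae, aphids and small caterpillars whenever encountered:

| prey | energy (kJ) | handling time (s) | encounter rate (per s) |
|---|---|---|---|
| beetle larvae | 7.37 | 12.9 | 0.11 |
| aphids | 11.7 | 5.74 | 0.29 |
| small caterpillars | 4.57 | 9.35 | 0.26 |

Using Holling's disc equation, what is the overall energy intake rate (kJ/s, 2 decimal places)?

0.83 kJ/s

Energy encountered per unit search time: 0.11×7.37 + 0.29×11.7 + 0.26×4.57 = 5.392 kJ/s.
Handling time per unit search time: 0.11×12.9 + 0.29×5.74 + 0.26×9.35 = 5.515.
Rate = 5.392/(1 + 5.515) = 0.8277 kJ/s.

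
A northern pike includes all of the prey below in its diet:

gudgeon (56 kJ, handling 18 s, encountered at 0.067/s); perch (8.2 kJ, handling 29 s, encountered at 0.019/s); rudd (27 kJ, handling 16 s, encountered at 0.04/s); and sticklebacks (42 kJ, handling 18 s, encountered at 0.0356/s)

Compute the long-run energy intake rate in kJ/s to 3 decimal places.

R = (0.067×56 + 0.019×8.2 + 0.04×27 + 0.0356×42) / (1 + 0.067×18 + 0.019×29 + 0.04×16 + 0.0356×18) = 6.483/4.038 = 1.606 kJ/s.

1.606 kJ/s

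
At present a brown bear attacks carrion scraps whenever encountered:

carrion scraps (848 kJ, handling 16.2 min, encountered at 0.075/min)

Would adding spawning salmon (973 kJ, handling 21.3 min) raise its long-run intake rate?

Current rate: (0.075×848)/(1 + 0.075×16.2) = 28.71 kJ/min.
Profitability of spawning salmon: 973/21.3 = 45.68 kJ/min.
Since 45.68 > R, including spawning salmon increases the long-run rate.

Yes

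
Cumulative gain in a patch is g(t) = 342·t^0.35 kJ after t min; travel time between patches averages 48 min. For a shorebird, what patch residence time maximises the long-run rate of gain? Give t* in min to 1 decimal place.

25.8 min

Maximise g(t)/(T+t): set derivative to zero → g'(t)(T+t) = g(t).
g'(t) = 0.35·342·t^-0.65. Setting 0.35·342·t^-0.65 = 342·t^0.35/(48+t) gives 0.35(48+t) = t, so 0.65·t = 0.35×48.
t* = 0.35×48/0.65 = 25.85 min.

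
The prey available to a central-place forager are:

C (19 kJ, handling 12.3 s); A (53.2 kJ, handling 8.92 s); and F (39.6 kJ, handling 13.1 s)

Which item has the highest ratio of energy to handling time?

A

In descending order of E/h:
A: 53.2/8.92 = 5.96 kJ/s
F: 39.6/13.1 = 3.02 kJ/s
C: 19/12.3 = 1.54 kJ/s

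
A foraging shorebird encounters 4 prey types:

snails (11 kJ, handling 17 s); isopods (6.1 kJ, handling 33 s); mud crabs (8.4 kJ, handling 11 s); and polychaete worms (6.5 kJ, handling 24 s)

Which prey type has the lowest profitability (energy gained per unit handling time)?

In descending order of E/h:
mud crabs: 8.4/11 = 0.764 kJ/s
snails: 11/17 = 0.647 kJ/s
polychaete worms: 6.5/24 = 0.271 kJ/s
isopods: 6.1/33 = 0.185 kJ/s

isopods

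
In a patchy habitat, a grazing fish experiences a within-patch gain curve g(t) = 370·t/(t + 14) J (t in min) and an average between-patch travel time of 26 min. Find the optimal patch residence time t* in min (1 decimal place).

Maximise g(t)/(T+t): set derivative to zero → g'(t)(T+t) = g(t).
g'(t) = 370·14/(t + 14)². Setting 370·14/(t+14)² = 370t/[(t+14)(26+t)] gives 14(26+t) = t(t+14), so t² = 14×26 = 364.
t* = √364 = 19.08 min.

19.1 min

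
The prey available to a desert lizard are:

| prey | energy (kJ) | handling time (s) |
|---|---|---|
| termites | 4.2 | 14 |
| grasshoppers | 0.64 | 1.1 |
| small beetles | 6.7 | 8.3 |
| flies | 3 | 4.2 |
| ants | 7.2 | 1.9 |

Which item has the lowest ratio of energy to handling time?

In descending order of E/h:
ants: 7.2/1.9 = 3.79 kJ/s
small beetles: 6.7/8.3 = 0.807 kJ/s
flies: 3/4.2 = 0.714 kJ/s
grasshoppers: 0.64/1.1 = 0.582 kJ/s
termites: 4.2/14 = 0.3 kJ/s

termites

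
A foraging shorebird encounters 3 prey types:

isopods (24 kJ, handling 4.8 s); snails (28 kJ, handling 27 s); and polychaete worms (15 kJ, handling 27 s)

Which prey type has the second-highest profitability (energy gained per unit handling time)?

Profitability E/h (kJ/s): isopods = 24/4.8 = 5, snails = 28/27 = 1.04, polychaete worms = 15/27 = 0.556.
Ranked: isopods > snails > polychaete worms.

snails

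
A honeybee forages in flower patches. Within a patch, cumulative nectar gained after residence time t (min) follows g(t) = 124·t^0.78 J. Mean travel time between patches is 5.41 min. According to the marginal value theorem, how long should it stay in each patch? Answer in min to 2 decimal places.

19.18 min

Maximise g(t)/(T+t): set derivative to zero → g'(t)(T+t) = g(t).
g'(t) = 0.78·124·t^-0.22. Setting 0.78·124·t^-0.22 = 124·t^0.78/(5.41+t) gives 0.78(5.41+t) = t, so 0.22·t = 0.78×5.41.
t* = 0.78×5.41/0.22 = 19.18 min.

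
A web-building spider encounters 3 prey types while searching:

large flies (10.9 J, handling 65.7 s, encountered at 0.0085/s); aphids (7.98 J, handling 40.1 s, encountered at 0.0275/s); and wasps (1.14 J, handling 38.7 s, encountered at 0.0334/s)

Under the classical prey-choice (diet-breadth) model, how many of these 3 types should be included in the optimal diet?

2

E/h in descending order: aphids 0.199, large flies 0.166, wasps 0.0295 J/s. The optimal diet is the largest prefix of this list for which every included type satisfies E_i/h_i > R on the types above it.
Rate on top 1: 0.1044. large flies: 0.166 > 0.1044 → include.
Rate on top 2: 0.1173. wasps: 0.0295 < 0.1173 → exclude; stop.
Optimal diet: aphids, large flies — 2 of 3 types.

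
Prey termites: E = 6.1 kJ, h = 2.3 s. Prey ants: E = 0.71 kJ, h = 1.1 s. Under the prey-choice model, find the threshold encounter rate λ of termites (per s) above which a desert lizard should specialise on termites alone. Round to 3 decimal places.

At the threshold, the rate on termites alone equals the profitability of ants: λ·6.1/(1 + λ·2.3) = 0.71/1.1 = 0.6455.
Rearranging, λ(6.1 − 0.6455×2.3) = 0.6455, so λ = 0.6455/4.615 = 0.1398 per s.

0.140 per s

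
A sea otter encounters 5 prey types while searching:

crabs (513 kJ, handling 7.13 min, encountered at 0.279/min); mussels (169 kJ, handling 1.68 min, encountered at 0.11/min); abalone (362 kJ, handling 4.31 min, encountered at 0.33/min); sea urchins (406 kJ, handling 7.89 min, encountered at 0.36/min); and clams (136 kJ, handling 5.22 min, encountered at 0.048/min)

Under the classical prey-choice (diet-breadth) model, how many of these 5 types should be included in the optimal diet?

E/h in descending order: mussels 101, abalone 84, crabs 71.9, sea urchins 51.5, clams 26.1 kJ/min. The optimal diet is the largest prefix of this list for which every included type satisfies E_i/h_i > R on the types above it.
Rate on top 1: 15.69. abalone: 84 > 15.69 → include.
Rate on top 2: 52.95. crabs: 71.9 > 52.95 → include.
Rate on top 3: 61.17. sea urchins: 51.5 < 61.17 → exclude; stop.
Optimal diet: mussels, abalone, crabs — 3 of 5 types.

3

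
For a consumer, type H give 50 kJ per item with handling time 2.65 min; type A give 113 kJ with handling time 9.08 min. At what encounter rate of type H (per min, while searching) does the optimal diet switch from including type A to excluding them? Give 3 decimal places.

At the threshold, the rate on type H alone equals the profitability of type A: λ·50/(1 + λ·2.65) = 113/9.08 = 12.44.
Rearranging, λ(50 − 12.44×2.65) = 12.44, so λ = 12.44/17.02 = 0.7312 per min.

0.731 per min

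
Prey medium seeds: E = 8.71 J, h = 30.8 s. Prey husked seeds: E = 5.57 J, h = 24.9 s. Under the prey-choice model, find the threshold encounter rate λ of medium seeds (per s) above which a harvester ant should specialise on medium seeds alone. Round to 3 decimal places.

0.123 per s

At the threshold, the rate on medium seeds alone equals the profitability of husked seeds: λ·8.71/(1 + λ·30.8) = 5.57/24.9 = 0.2237.
Rearranging, λ(8.71 − 0.2237×30.8) = 0.2237, so λ = 0.2237/1.82 = 0.1229 per s.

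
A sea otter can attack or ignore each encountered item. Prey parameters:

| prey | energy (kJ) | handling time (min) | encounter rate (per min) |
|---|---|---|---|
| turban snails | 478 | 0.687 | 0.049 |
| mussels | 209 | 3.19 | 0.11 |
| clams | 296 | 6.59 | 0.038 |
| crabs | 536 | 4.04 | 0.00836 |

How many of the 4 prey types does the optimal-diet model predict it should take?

Rank by E/h (kJ/min): turban snails 696, crabs 133, mussels 65.5, clams 44.9. Include each in turn until the next type's E/h falls below the running intake rate.
Rate on top 1: 22.66. crabs: 133 > 22.66 → include.
Rate on top 2: 26.14. mussels: 65.5 > 26.14 → include.
Rate on top 3: 35.88. clams: 44.9 > 35.88 → include.
Optimal diet: turban snails, crabs, mussels, clams — 4 of 4 types.

4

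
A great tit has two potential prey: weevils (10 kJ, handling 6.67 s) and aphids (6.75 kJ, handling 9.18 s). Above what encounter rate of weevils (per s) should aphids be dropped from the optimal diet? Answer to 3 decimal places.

0.144 per s

Drop aphids once their profitability E₂/h₂ falls below the rate achievable on weevils alone: E₂/h₂ = λE₁/(1 + λh₁).
Solve for λ: λE₁h₂ = E₂(1 + λh₁) → λ(E₁h₂ − E₂h₁) = E₂ → λ = E₂/(E₁h₂ − E₂h₁).
λ = 6.75/(10×9.18 − 6.75×6.67) = 6.75/46.78 = 0.1443 per s.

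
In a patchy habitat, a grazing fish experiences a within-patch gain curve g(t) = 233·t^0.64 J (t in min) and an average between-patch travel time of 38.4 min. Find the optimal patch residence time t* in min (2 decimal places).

68.27 min

Maximise g(t)/(T+t): set derivative to zero → g'(t)(T+t) = g(t).
g'(t) = 0.64·233·t^-0.36. Setting 0.64·233·t^-0.36 = 233·t^0.64/(38.4+t) gives 0.64(38.4+t) = t, so 0.36·t = 0.64×38.4.
t* = 0.64×38.4/0.36 = 68.27 min.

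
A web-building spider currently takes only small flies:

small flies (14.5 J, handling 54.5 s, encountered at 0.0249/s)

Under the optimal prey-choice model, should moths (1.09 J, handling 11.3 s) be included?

No

Current rate: (0.0249×14.5)/(1 + 0.0249×54.5) = 0.1532 J/s.
Profitability of moths: 1.09/11.3 = 0.09646 J/s.
0.09646 < 0.1532, so adding moths would lower the average — exclude it.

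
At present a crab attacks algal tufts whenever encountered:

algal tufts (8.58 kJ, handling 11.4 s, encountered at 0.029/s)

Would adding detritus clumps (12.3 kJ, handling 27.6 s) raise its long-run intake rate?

Current rate: (0.029×8.58)/(1 + 0.029×11.4) = 0.187 kJ/s.
detritus clumps: E/h = 12.3/27.6 = 0.4457 kJ/s.
Since 0.4457 > R, including detritus clumps increases the long-run rate.

Yes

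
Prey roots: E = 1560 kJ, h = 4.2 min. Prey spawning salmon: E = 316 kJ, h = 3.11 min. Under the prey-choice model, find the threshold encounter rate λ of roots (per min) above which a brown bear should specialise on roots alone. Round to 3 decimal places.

0.090 per min

At the threshold, the rate on roots alone equals the profitability of spawning salmon: λ·1560/(1 + λ·4.2) = 316/3.11 = 101.6.
Rearranging, λ(1560 − 101.6×4.2) = 101.6, so λ = 101.6/1133 = 0.08966 per min.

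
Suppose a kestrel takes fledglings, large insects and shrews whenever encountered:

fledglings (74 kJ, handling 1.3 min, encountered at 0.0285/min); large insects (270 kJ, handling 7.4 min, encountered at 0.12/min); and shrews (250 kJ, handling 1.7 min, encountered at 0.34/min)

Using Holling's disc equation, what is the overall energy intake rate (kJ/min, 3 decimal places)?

R = Σλ_iE_i / (1 + Σλ_ih_i)
Numerator: 0.0285×74 + 0.12×270 + 0.34×250 = 119.5
Denominator: 1 + 0.0285×1.3 + 0.12×7.4 + 0.34×1.7 = 2.503
R = 119.5/2.503 = 47.75 kJ/min

47.745 kJ/min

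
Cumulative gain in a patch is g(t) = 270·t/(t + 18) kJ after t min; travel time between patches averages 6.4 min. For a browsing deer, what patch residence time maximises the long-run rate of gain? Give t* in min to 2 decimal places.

10.73 min

By the marginal value theorem, leave when the instantaneous gain rate g'(t) equals the habitat-wide average g(t)/(T + t).
g'(t) = 270·18/(t + 18)². Setting 270·18/(t+18)² = 270t/[(t+18)(6.4+t)] gives 18(6.4+t) = t(t+18), so t² = 18×6.4 = 115.2.
t* = √115.2 = 10.73 min.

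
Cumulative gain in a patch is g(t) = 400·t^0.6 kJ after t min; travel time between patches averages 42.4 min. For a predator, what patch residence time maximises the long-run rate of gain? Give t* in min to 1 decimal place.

63.6 min

Maximise g(t)/(T+t): set derivative to zero → g'(t)(T+t) = g(t).
g'(t) = 0.6·400·t^-0.4. Setting 0.6·400·t^-0.4 = 400·t^0.6/(42.4+t) gives 0.6(42.4+t) = t, so 0.40·t = 0.6×42.4.
t* = 0.6×42.4/0.40 = 63.6 min.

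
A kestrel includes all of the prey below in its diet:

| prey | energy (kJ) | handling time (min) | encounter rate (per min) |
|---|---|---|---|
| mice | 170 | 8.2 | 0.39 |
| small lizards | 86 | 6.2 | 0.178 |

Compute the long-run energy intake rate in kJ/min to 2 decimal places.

15.39 kJ/min

Energy encountered per unit search time: 0.39×170 + 0.178×86 = 81.61 kJ/min.
Handling time per unit search time: 0.39×8.2 + 0.178×6.2 = 4.302.
Rate = 81.61/(1 + 4.302) = 15.39 kJ/min.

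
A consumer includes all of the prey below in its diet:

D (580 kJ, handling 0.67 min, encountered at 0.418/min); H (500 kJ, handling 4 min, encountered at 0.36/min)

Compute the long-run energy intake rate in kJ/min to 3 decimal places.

155.305 kJ/min

R = (0.418×580 + 0.36×500) / (1 + 0.418×0.67 + 0.36×4) = 422.4/2.72 = 155.3 kJ/min.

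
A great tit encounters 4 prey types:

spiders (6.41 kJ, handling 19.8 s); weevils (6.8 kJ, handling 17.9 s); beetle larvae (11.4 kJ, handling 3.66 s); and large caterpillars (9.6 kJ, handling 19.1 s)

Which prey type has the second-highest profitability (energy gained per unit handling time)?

Profitability E/h (kJ/s): spiders = 6.41/19.8 = 0.324, weevils = 6.8/17.9 = 0.38, beetle larvae = 11.4/3.66 = 3.11, large caterpillars = 9.6/19.1 = 0.503.
Ranked: beetle larvae > large caterpillars > weevils > spiders.

large caterpillars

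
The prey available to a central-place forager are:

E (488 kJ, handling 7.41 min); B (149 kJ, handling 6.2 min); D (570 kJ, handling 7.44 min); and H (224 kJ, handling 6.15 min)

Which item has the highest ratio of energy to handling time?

Profitability E/h (kJ/min): E = 488/7.41 = 65.9, B = 149/6.2 = 24, D = 570/7.44 = 76.6, H = 224/6.15 = 36.4.
Ranked: D > E > H > B.

D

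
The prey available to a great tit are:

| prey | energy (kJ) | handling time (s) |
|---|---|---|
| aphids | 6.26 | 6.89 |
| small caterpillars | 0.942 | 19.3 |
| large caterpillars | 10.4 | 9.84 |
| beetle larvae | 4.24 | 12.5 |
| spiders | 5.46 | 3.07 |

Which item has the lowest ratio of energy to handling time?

small caterpillars

Profitability E/h (kJ/s): aphids = 6.26/6.89 = 0.909, small caterpillars = 0.942/19.3 = 0.0488, large caterpillars = 10.4/9.84 = 1.06, beetle larvae = 4.24/12.5 = 0.339, spiders = 5.46/3.07 = 1.78.
Ranked: spiders > large caterpillars > aphids > beetle larvae > small caterpillars.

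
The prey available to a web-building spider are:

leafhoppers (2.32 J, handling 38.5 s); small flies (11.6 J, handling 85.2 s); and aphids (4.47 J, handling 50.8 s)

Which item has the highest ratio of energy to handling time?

small flies

Profitability E/h (J/s): leafhoppers = 2.32/38.5 = 0.0603, small flies = 11.6/85.2 = 0.136, aphids = 4.47/50.8 = 0.088.
Ranked: small flies > aphids > leafhoppers.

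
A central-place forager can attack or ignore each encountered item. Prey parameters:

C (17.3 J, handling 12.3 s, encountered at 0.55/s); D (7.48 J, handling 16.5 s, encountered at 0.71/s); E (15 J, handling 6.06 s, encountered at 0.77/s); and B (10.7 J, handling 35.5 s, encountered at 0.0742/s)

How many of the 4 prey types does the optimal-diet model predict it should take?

1

Profitabilities (E/h, J/s): E 2.48, C 1.41, D 0.453, B 0.301. Add prey in this order while the next type's profitability exceeds the intake rate on those already taken.
Rate on top 1: 2.038. C: 1.41 < 2.038 → exclude; stop.
Optimal diet: E — 1 of 4 types.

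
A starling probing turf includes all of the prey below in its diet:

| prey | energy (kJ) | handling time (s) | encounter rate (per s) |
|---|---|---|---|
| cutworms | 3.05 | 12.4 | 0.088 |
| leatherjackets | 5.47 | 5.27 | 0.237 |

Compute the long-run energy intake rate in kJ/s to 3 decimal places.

Energy encountered per unit search time: 0.088×3.05 + 0.237×5.47 = 1.565 kJ/s.
Handling time per unit search time: 0.088×12.4 + 0.237×5.27 = 2.34.
Rate = 1.565/(1 + 2.34) = 0.4685 kJ/s.

0.468 kJ/s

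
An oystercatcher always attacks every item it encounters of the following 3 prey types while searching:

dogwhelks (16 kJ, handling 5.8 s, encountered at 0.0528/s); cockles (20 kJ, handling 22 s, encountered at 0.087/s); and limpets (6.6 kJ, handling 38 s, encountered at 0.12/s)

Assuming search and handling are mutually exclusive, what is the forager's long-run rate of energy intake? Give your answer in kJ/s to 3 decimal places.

R = Σλ_iE_i / (1 + Σλ_ih_i)
Numerator: 0.0528×16 + 0.087×20 + 0.12×6.6 = 3.377
Denominator: 1 + 0.0528×5.8 + 0.087×22 + 0.12×38 = 7.78
R = 3.377/7.78 = 0.434 kJ/s

0.434 kJ/s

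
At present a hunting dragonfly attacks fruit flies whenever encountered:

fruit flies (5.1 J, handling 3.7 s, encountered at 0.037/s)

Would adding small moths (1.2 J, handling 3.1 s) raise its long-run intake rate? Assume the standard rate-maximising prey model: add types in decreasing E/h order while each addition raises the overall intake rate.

On fruit flies alone, R = ΣλE/(1+Σλh) = 0.1887/1.137 = 0.166 J/s.
small moths: E/h = 1.2/3.1 = 0.3871 J/s.
0.3871 > 0.166, so adding small moths raises the average — include it.

Yes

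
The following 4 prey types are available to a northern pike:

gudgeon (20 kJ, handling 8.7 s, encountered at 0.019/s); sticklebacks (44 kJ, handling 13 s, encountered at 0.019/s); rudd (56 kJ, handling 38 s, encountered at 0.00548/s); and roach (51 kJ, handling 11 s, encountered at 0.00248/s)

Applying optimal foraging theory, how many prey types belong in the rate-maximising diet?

4

Profitabilities (E/h, kJ/s): roach 4.64, sticklebacks 3.38, gudgeon 2.3, rudd 1.47. Add prey in this order while the next type's profitability exceeds the intake rate on those already taken.
Rate on top 1: 0.1231. sticklebacks: 3.38 > 0.1231 → include.
Rate on top 2: 0.7553. gudgeon: 2.3 > 0.7553 → include.
Rate on top 3: 0.9325. rudd: 1.47 > 0.9325 → include.
Optimal diet: roach, sticklebacks, gudgeon, rudd — 4 of 4 types.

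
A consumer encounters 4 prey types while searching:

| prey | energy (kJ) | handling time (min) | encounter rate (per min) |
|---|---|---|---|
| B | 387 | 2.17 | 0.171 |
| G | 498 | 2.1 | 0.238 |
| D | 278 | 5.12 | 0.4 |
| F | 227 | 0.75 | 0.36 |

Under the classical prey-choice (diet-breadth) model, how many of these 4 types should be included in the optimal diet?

E/h in descending order: F 303, G 237, B 178, D 54.3 kJ/min. The optimal diet is the largest prefix of this list for which every included type satisfies E_i/h_i > R on the types above it.
Rate on top 1: 64.35. G: 237 > 64.35 → include.
Rate on top 2: 113.1. B: 178 > 113.1 → include.
Rate on top 3: 124.4. D: 54.3 < 124.4 → exclude; stop.
Optimal diet: F, G, B — 3 of 4 types.

3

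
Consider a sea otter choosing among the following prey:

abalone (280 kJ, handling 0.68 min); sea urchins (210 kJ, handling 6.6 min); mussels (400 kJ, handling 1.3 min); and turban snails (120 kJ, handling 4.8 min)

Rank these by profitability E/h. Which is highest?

Profitability E/h (kJ/min): abalone = 280/0.68 = 412, sea urchins = 210/6.6 = 31.8, mussels = 400/1.3 = 308, turban snails = 120/4.8 = 25.
Ranked: abalone > mussels > sea urchins > turban snails.

abalone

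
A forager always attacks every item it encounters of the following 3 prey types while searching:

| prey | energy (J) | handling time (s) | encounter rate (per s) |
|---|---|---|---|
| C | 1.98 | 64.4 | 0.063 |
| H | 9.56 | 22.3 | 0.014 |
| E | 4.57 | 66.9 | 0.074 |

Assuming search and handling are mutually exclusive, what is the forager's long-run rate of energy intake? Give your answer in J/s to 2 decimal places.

R = Σλ_iE_i / (1 + Σλ_ih_i)
Numerator: 0.063×1.98 + 0.014×9.56 + 0.074×4.57 = 0.5968
Denominator: 1 + 0.063×64.4 + 0.014×22.3 + 0.074×66.9 = 10.32
R = 0.5968/10.32 = 0.05783 J/s

0.06 J/s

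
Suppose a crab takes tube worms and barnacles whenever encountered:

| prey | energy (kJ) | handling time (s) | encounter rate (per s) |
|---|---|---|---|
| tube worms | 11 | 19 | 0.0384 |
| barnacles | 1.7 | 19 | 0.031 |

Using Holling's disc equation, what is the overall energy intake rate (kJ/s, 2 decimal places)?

Energy encountered per unit search time: 0.0384×11 + 0.031×1.7 = 0.4751 kJ/s.
Handling time per unit search time: 0.0384×19 + 0.031×19 = 1.319.
Rate = 0.4751/(1 + 1.319) = 0.2049 kJ/s.

0.20 kJ/s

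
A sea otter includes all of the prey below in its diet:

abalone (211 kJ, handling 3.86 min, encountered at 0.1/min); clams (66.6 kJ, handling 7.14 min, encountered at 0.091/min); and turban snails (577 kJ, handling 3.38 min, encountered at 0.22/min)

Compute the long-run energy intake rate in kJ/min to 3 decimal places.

Energy encountered per unit search time: 0.1×211 + 0.091×66.6 + 0.22×577 = 154.1 kJ/min.
Handling time per unit search time: 0.1×3.86 + 0.091×7.14 + 0.22×3.38 = 1.779.
Rate = 154.1/(1 + 1.779) = 55.45 kJ/min.

55.445 kJ/min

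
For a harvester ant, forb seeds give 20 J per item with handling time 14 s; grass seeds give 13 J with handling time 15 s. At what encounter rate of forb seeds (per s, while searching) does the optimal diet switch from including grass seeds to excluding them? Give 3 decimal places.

0.110 per s

Drop grass seeds once their profitability E₂/h₂ falls below the rate achievable on forb seeds alone: E₂/h₂ = λE₁/(1 + λh₁).
Solve for λ: λE₁h₂ = E₂(1 + λh₁) → λ(E₁h₂ − E₂h₁) = E₂ → λ = E₂/(E₁h₂ − E₂h₁).
λ = 13/(20×15 − 13×14) = 13/118 = 0.1102 per s.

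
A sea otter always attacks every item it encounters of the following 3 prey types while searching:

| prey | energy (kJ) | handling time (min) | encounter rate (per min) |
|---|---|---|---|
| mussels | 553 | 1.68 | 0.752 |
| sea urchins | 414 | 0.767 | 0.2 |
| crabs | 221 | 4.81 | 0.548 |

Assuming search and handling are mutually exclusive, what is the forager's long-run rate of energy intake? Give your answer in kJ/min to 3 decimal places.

Energy encountered per unit search time: 0.752×553 + 0.2×414 + 0.548×221 = 619.8 kJ/min.
Handling time per unit search time: 0.752×1.68 + 0.2×0.767 + 0.548×4.81 = 4.053.
Rate = 619.8/(1 + 4.053) = 122.7 kJ/min.

122.661 kJ/min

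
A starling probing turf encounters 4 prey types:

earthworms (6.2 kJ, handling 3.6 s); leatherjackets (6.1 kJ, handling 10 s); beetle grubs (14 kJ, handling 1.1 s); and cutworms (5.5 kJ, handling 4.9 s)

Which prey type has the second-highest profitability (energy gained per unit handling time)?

earthworms

In descending order of E/h:
beetle grubs: 14/1.1 = 12.7 kJ/s
earthworms: 6.2/3.6 = 1.72 kJ/s
cutworms: 5.5/4.9 = 1.12 kJ/s
leatherjackets: 6.1/10 = 0.61 kJ/s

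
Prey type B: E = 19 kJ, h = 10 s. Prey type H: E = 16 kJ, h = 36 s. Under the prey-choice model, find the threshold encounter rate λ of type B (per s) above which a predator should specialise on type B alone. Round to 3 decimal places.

Drop type H once their profitability E₂/h₂ falls below the rate achievable on type B alone: E₂/h₂ = λE₁/(1 + λh₁).
Solve for λ: λE₁h₂ = E₂(1 + λh₁) → λ(E₁h₂ − E₂h₁) = E₂ → λ = E₂/(E₁h₂ − E₂h₁).
λ = 16/(19×36 − 16×10) = 16/524 = 0.03053 per s.

0.031 per s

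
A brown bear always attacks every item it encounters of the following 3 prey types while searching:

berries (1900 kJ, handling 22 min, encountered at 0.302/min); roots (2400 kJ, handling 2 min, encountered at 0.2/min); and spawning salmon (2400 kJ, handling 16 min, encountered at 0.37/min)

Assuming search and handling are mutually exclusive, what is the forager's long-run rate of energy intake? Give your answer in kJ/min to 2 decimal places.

R = Σλ_iE_i / (1 + Σλ_ih_i)
Numerator: 0.302×1900 + 0.2×2400 + 0.37×2400 = 1942
Denominator: 1 + 0.302×22 + 0.2×2 + 0.37×16 = 13.96
R = 1942/13.96 = 139.1 kJ/min

139.06 kJ/min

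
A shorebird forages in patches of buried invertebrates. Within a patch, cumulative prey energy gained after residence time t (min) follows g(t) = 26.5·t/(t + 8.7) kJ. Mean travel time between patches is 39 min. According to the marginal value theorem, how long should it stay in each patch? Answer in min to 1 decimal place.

Maximise g(t)/(T+t): set derivative to zero → g'(t)(T+t) = g(t).
g'(t) = 26.5·8.7/(t + 8.7)². Setting 26.5·8.7/(t+8.7)² = 26.5t/[(t+8.7)(39+t)] gives 8.7(39+t) = t(t+8.7), so t² = 8.7×39 = 339.3.
t* = √339.3 = 18.42 min.

18.4 min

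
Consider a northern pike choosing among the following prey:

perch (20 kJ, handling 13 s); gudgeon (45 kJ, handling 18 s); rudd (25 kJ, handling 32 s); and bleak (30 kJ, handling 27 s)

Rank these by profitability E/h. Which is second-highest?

Profitability E/h (kJ/s): perch = 20/13 = 1.54, gudgeon = 45/18 = 2.5, rudd = 25/32 = 0.781, bleak = 30/27 = 1.11.
Ranked: gudgeon > perch > bleak > rudd.

perch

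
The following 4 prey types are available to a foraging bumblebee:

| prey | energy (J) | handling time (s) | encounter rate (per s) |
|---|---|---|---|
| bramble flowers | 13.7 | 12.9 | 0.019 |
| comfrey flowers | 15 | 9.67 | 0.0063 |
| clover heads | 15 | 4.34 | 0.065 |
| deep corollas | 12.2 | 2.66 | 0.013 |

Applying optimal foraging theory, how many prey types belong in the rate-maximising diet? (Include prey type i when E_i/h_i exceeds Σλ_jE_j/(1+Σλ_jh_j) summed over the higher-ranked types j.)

4

E/h in descending order: deep corollas 4.59, clover heads 3.46, comfrey flowers 1.55, bramble flowers 1.06 J/s. The optimal diet is the largest prefix of this list for which every included type satisfies E_i/h_i > R on the types above it.
Rate on top 1: 0.1533. clover heads: 3.46 > 0.1533 → include.
Rate on top 2: 0.861. comfrey flowers: 1.55 > 0.861 → include.
Rate on top 3: 0.8915. bramble flowers: 1.06 > 0.8915 → include.
Optimal diet: deep corollas, clover heads, comfrey flowers, bramble flowers — 4 of 4 types.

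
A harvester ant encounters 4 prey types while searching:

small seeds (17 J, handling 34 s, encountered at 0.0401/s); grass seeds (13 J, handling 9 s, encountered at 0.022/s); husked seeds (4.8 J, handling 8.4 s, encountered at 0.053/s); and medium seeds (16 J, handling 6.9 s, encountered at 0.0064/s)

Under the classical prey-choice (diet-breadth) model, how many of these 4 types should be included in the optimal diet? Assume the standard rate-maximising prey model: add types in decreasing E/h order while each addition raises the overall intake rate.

Rank by E/h (J/s): medium seeds 2.32, grass seeds 1.44, husked seeds 0.571, small seeds 0.5. Include each in turn until the next type's E/h falls below the running intake rate.
Rate on top 1: 0.09807. grass seeds: 1.44 > 0.09807 → include.
Rate on top 2: 0.3127. husked seeds: 0.571 > 0.3127 → include.
Rate on top 3: 0.381. small seeds: 0.5 > 0.381 → include.
Optimal diet: medium seeds, grass seeds, husked seeds, small seeds — 4 of 4 types.

4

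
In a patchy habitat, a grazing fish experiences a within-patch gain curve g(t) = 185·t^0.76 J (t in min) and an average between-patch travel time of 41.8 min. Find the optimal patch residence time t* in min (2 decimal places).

By the marginal value theorem, leave when the instantaneous gain rate g'(t) equals the habitat-wide average g(t)/(T + t).
g'(t) = 0.76·185·t^-0.24. Setting 0.76·185·t^-0.24 = 185·t^0.76/(41.8+t) gives 0.76(41.8+t) = t, so 0.24·t = 0.76×41.8.
t* = 0.76×41.8/0.24 = 132.4 min.

132.37 min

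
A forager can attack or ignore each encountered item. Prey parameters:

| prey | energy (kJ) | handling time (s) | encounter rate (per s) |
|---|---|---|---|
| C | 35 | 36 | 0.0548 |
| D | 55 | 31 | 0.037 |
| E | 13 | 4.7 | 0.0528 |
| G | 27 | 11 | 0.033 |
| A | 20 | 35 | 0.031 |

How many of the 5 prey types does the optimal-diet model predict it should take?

3

E/h in descending order: E 2.77, G 2.45, D 1.77, C 0.972, A 0.571 kJ/s. The optimal diet is the largest prefix of this list for which every included type satisfies E_i/h_i > R on the types above it.
Rate on top 1: 0.5499. G: 2.45 > 0.5499 → include.
Rate on top 2: 0.979. D: 1.77 > 0.979 → include.
Rate on top 3: 1.31. C: 0.972 < 1.31 → exclude; stop.
Optimal diet: E, G, D — 3 of 5 types.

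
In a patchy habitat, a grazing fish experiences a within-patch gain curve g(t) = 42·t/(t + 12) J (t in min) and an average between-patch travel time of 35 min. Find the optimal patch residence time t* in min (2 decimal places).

20.49 min

Optimal t* satisfies g'(t*) = g(t*)/(T + t*).
g'(t) = 42·12/(t + 12)². Setting 42·12/(t+12)² = 42t/[(t+12)(35+t)] gives 12(35+t) = t(t+12), so t² = 12×35 = 420.
t* = √420 = 20.49 min.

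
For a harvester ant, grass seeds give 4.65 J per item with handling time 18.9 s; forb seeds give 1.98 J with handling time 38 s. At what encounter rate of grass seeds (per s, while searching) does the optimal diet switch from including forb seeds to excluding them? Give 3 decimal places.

Drop forb seeds once their profitability E₂/h₂ falls below the rate achievable on grass seeds alone: E₂/h₂ = λE₁/(1 + λh₁).
Solve for λ: λE₁h₂ = E₂(1 + λh₁) → λ(E₁h₂ − E₂h₁) = E₂ → λ = E₂/(E₁h₂ − E₂h₁).
λ = 1.98/(4.65×38 − 1.98×18.9) = 1.98/139.3 = 0.01422 per s.

0.014 per s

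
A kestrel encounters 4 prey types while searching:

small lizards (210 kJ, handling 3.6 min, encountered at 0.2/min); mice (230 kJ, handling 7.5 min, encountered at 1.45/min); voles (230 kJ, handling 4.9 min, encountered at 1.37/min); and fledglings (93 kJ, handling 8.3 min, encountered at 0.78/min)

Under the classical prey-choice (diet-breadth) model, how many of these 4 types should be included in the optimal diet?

Rank by E/h (kJ/min): small lizards 58.3, voles 46.9, mice 30.7, fledglings 11.2. Include each in turn until the next type's E/h falls below the running intake rate.
Rate on top 1: 24.42. voles: 46.9 > 24.42 → include.
Rate on top 2: 42.35. mice: 30.7 < 42.35 → exclude; stop.
Optimal diet: small lizards, voles — 2 of 4 types.

2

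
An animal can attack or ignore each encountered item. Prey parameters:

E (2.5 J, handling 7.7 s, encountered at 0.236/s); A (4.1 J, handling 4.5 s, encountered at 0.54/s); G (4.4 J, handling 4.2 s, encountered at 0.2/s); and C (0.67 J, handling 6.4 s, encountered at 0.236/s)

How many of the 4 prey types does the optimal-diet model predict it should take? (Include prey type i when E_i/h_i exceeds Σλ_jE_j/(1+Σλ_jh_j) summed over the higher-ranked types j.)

2

Profitabilities (E/h, J/s): G 1.05, A 0.911, E 0.325, C 0.105. Add prey in this order while the next type's profitability exceeds the intake rate on those already taken.
Rate on top 1: 0.4783. A: 0.911 > 0.4783 → include.
Rate on top 2: 0.7246. E: 0.325 < 0.7246 → exclude; stop.
Optimal diet: G, A — 2 of 4 types.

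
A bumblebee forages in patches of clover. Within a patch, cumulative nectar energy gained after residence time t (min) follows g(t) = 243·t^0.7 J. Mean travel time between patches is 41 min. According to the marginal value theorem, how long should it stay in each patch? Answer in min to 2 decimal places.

95.67 min

Optimal t* satisfies g'(t*) = g(t*)/(T + t*).
g'(t) = 0.7·243·t^-0.3. Setting 0.7·243·t^-0.3 = 243·t^0.7/(41+t) gives 0.7(41+t) = t, so 0.30·t = 0.7×41.
t* = 0.7×41/0.30 = 95.67 min.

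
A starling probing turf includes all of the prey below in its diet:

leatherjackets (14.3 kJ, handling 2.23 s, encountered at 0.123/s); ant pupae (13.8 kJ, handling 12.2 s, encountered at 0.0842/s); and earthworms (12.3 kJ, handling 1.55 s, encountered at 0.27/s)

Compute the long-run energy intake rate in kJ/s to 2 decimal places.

R = Σλ_iE_i / (1 + Σλ_ih_i)
Numerator: 0.123×14.3 + 0.0842×13.8 + 0.27×12.3 = 6.242
Denominator: 1 + 0.123×2.23 + 0.0842×12.2 + 0.27×1.55 = 2.72
R = 6.242/2.72 = 2.295 kJ/s

2.29 kJ/s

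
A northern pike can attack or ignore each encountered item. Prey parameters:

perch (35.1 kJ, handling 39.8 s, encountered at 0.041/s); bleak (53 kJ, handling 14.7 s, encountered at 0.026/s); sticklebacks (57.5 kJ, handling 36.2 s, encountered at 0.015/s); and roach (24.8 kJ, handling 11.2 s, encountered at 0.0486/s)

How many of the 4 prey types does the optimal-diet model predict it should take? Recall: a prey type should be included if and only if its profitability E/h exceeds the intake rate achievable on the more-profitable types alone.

Rank by E/h (kJ/s): bleak 3.61, roach 2.21, sticklebacks 1.59, perch 0.882. Include each in turn until the next type's E/h falls below the running intake rate.
Rate on top 1: 0.997. roach: 2.21 > 0.997 → include.
Rate on top 2: 1.341. sticklebacks: 1.59 > 1.341 → include.
Rate on top 3: 1.395. perch: 0.882 < 1.395 → exclude; stop.
Optimal diet: bleak, roach, sticklebacks — 3 of 4 types.

3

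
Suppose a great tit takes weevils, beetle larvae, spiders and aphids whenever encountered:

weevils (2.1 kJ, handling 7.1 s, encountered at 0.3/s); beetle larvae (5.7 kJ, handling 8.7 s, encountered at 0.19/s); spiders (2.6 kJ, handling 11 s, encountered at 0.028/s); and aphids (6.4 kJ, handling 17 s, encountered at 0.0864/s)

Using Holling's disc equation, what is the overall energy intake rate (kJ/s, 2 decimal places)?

0.36 kJ/s

R = Σλ_iE_i / (1 + Σλ_ih_i)
Numerator: 0.3×2.1 + 0.19×5.7 + 0.028×2.6 + 0.0864×6.4 = 2.339
Denominator: 1 + 0.3×7.1 + 0.19×8.7 + 0.028×11 + 0.0864×17 = 6.56
R = 2.339/6.56 = 0.3565 kJ/s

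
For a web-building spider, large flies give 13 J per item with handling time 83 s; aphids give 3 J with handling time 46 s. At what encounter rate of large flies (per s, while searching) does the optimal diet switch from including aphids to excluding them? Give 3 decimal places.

Drop aphids once their profitability E₂/h₂ falls below the rate achievable on large flies alone: E₂/h₂ = λE₁/(1 + λh₁).
Solve for λ: λE₁h₂ = E₂(1 + λh₁) → λ(E₁h₂ − E₂h₁) = E₂ → λ = E₂/(E₁h₂ − E₂h₁).
λ = 3/(13×46 − 3×83) = 3/349 = 0.008596 per s.

0.009 per s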